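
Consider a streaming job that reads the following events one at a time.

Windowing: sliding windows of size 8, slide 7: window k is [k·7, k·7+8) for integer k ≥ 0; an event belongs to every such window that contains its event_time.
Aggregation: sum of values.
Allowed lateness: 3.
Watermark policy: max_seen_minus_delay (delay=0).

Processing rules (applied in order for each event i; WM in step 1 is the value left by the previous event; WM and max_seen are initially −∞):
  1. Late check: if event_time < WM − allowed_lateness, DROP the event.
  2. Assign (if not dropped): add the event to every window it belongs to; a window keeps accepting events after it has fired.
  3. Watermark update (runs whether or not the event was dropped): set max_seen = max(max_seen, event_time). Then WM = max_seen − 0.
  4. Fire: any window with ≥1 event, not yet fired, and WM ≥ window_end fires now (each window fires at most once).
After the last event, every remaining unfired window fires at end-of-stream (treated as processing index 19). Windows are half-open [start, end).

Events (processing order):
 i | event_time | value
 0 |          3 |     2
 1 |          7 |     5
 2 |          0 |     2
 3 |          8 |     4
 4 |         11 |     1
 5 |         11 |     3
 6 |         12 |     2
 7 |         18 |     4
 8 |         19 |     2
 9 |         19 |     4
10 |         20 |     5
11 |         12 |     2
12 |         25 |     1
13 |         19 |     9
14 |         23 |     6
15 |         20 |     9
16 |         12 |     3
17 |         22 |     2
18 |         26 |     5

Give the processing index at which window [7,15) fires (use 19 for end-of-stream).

i=0 t=3 v=2: → [0,8); WM=3
i=1 t=7 v=5: → [7,15),[0,8); WM=7
i=2 t=0 v=2: DROP (t<7-3); WM=7
i=3 t=8 v=4: → [7,15); WM=8; [0,8) fires=7
i=4 t=11 v=1: → [7,15); WM=11
i=5 t=11 v=3: → [7,15); WM=11
i=6 t=12 v=2: → [7,15); WM=12
i=7 t=18 v=4: → [14,22); WM=18; [7,15) fires=15
i=8 t=19 v=2: → [14,22); WM=19
i=9 t=19 v=4: → [14,22); WM=19
i=10 t=20 v=5: → [14,22); WM=20
i=11 t=12 v=2: DROP (t<20-3); WM=20
i=12 t=25 v=1: → [21,29); WM=25; [14,22) fires=15
i=13 t=19 v=9: DROP (t<25-3); WM=25
i=14 t=23 v=6: → [21,29); WM=25
i=15 t=20 v=9: DROP (t<25-3); WM=25
i=16 t=12 v=3: DROP (t<25-3); WM=25
i=17 t=22 v=2: → [21,29); WM=25
i=18 t=26 v=5: → [21,29); WM=26

7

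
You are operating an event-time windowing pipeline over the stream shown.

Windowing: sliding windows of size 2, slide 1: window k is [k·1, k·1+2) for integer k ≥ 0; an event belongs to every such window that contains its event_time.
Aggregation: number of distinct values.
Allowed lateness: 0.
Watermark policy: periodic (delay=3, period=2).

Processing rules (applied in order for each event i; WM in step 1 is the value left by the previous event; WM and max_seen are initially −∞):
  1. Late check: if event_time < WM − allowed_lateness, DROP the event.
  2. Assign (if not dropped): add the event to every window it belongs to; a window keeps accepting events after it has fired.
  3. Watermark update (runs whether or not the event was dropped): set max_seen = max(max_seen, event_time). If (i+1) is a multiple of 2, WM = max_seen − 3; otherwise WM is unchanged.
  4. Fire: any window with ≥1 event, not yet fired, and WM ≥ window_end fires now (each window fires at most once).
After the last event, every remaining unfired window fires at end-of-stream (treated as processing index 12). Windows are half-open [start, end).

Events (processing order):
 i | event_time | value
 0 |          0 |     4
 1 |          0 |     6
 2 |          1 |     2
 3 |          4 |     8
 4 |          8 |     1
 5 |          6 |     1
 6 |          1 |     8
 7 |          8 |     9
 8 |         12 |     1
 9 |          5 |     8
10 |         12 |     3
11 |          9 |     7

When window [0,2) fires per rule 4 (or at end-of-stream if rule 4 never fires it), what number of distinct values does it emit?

3

i=0 t=0 v=4: → [0,2); WM=−∞
i=1 t=0 v=6: → [0,2); WM=-3
i=2 t=1 v=2: → [1,3),[0,2); WM=-3
i=3 t=4 v=8: → [4,6),[3,5); WM=1
i=4 t=8 v=1: → [8,10),[7,9); WM=1
i=5 t=6 v=1: → [6,8),[5,7); WM=5; [0,2) fires=3 [1,3) fires=1 [3,5) fires=1
i=6 t=1 v=8: DROP (t<5-0); WM=5
i=7 t=8 v=9: → [8,10),[7,9); WM=5
i=8 t=12 v=1: → [12,14),[11,13); WM=5
i=9 t=5 v=8: → [5,7),[4,6); WM=9; [4,6) fires=1 [5,7) fires=2 [6,8) fires=1 [7,9) fires=2
i=10 t=12 v=3: → [12,14),[11,13); WM=9
i=11 t=9 v=7: → [9,11),[8,10); WM=9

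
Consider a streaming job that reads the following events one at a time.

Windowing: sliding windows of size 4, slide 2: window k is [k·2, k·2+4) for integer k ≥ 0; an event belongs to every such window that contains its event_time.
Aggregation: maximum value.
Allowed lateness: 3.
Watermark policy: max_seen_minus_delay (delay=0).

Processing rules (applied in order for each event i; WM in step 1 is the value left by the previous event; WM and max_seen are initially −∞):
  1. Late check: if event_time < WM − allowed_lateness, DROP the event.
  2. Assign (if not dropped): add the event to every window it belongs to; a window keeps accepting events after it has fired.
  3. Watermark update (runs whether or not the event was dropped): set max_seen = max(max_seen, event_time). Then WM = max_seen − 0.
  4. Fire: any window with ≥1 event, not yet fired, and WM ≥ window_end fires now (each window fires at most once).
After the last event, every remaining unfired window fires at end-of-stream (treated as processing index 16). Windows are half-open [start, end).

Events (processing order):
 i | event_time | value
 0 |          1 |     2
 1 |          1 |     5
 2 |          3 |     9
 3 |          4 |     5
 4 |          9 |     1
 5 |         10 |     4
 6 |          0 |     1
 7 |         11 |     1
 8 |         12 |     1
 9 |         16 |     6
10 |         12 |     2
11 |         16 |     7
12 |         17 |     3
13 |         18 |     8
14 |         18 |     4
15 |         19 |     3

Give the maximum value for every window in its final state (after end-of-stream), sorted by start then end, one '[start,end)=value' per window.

[0,4)=9 [2,6)=9 [4,8)=5 [6,10)=1 [8,12)=4 [10,14)=4 [12,16)=1 [14,18)=7 [16,20)=8 [18,22)=8

i=0 t=1 v=2: → [0,4); WM=1
i=1 t=1 v=5: → [0,4); WM=1
i=2 t=3 v=9: → [2,6),[0,4); WM=3
i=3 t=4 v=5: → [4,8),[2,6); WM=4; [0,4) fires=9
i=4 t=9 v=1: → [8,12),[6,10); WM=9; [2,6) fires=9 [4,8) fires=5
i=5 t=10 v=4: → [10,14),[8,12); WM=10; [6,10) fires=1
i=6 t=0 v=1: DROP (t<10-3); WM=10
i=7 t=11 v=1: → [10,14),[8,12); WM=11
i=8 t=12 v=1: → [12,16),[10,14); WM=12; [8,12) fires=4
i=9 t=16 v=6: → [16,20),[14,18); WM=16; [10,14) fires=4 [12,16) fires=1
i=10 t=12 v=2: DROP (t<16-3); WM=16
i=11 t=16 v=7: → [16,20),[14,18); WM=16
i=12 t=17 v=3: → [16,20),[14,18); WM=17
i=13 t=18 v=8: → [18,22),[16,20); WM=18; [14,18) fires=7
i=14 t=18 v=4: → [18,22),[16,20); WM=18
i=15 t=19 v=3: → [18,22),[16,20); WM=19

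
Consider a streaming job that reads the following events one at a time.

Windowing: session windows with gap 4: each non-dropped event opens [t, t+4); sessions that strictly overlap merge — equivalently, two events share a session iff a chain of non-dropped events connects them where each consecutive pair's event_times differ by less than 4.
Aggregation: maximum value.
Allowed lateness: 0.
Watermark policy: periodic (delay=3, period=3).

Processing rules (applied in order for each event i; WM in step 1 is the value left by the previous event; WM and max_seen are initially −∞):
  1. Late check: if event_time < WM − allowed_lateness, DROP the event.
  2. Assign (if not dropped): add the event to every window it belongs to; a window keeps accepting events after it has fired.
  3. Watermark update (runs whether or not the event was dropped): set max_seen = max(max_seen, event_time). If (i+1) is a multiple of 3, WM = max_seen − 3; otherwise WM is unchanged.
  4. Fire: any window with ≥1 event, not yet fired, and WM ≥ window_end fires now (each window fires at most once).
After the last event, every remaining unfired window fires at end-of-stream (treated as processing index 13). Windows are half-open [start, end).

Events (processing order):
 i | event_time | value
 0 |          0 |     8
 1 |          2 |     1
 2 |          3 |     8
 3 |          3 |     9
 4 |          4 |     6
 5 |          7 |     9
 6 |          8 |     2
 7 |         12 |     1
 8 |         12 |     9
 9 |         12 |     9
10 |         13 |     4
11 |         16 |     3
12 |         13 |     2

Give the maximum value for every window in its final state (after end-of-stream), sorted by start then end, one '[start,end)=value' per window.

[0,12)=9 [12,20)=9

i=0 t=0 v=8: → [0,4); WM=−∞
i=1 t=2 v=1: → [0,6); WM=−∞
i=2 t=3 v=8: → [0,7); WM=0
i=3 t=3 v=9: → [0,7); WM=0
i=4 t=4 v=6: → [0,8); WM=0
i=5 t=7 v=9: → [0,11); WM=4
i=6 t=8 v=2: → [0,12); WM=4
i=7 t=12 v=1: → [12,16); WM=4
i=8 t=12 v=9: → [12,16); WM=9
i=9 t=12 v=9: → [12,16); WM=9
i=10 t=13 v=4: → [12,17); WM=9
i=11 t=16 v=3: → [12,20); WM=13
i=12 t=13 v=2: → [12,20); WM=13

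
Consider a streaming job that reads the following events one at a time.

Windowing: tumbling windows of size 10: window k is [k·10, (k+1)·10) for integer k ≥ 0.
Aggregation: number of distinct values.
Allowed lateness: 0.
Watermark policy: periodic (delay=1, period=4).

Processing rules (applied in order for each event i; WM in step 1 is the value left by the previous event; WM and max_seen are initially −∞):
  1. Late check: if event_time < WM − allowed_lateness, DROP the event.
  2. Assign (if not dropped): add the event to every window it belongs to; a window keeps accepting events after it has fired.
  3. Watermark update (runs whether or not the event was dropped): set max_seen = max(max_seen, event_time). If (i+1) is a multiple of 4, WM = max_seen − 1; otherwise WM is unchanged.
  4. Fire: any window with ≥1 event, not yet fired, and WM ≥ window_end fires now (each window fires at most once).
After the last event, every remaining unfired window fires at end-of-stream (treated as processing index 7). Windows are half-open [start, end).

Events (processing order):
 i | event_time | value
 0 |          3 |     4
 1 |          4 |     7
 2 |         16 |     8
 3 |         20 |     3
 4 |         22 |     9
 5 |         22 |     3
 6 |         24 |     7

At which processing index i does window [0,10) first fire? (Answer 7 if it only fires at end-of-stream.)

i=0 t=3 v=4: → [0,10); WM=−∞
i=1 t=4 v=7: → [0,10); WM=−∞
i=2 t=16 v=8: → [10,20); WM=−∞
i=3 t=20 v=3: → [20,30); WM=19; [0,10) fires=2
i=4 t=22 v=9: → [20,30); WM=19
i=5 t=22 v=3: → [20,30); WM=19
i=6 t=24 v=7: → [20,30); WM=19

3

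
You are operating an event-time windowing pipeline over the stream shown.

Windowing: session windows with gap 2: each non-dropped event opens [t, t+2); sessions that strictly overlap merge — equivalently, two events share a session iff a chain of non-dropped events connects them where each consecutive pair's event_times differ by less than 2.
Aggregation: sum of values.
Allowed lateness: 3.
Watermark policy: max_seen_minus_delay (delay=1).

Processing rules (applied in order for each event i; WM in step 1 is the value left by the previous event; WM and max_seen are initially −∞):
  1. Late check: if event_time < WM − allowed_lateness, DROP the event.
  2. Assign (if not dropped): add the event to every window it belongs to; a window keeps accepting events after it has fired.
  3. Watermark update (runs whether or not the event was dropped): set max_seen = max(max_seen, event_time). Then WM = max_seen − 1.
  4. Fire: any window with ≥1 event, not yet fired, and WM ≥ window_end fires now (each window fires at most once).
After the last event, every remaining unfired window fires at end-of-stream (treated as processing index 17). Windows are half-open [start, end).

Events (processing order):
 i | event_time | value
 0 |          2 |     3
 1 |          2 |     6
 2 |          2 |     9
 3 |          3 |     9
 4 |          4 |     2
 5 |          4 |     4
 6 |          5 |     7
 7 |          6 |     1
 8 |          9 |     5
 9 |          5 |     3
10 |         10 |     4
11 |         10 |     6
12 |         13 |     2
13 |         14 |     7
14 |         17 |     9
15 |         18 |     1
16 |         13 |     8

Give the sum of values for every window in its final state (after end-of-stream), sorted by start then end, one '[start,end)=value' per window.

i=0 t=2 v=3: → [2,4); WM=1
i=1 t=2 v=6: → [2,4); WM=1
i=2 t=2 v=9: → [2,4); WM=1
i=3 t=3 v=9: → [2,5); WM=2
i=4 t=4 v=2: → [2,6); WM=3
i=5 t=4 v=4: → [2,6); WM=3
i=6 t=5 v=7: → [2,7); WM=4
i=7 t=6 v=1: → [2,8); WM=5
i=8 t=9 v=5: → [9,11); WM=8
i=9 t=5 v=3: → [2,8); WM=8
i=10 t=10 v=4: → [9,12); WM=9
i=11 t=10 v=6: → [9,12); WM=9
i=12 t=13 v=2: → [13,15); WM=12
i=13 t=14 v=7: → [13,16); WM=13
i=14 t=17 v=9: → [17,19); WM=16
i=15 t=18 v=1: → [17,20); WM=17
i=16 t=13 v=8: DROP (t<17-3); WM=17

[2,8)=44 [9,12)=15 [13,16)=9 [17,20)=10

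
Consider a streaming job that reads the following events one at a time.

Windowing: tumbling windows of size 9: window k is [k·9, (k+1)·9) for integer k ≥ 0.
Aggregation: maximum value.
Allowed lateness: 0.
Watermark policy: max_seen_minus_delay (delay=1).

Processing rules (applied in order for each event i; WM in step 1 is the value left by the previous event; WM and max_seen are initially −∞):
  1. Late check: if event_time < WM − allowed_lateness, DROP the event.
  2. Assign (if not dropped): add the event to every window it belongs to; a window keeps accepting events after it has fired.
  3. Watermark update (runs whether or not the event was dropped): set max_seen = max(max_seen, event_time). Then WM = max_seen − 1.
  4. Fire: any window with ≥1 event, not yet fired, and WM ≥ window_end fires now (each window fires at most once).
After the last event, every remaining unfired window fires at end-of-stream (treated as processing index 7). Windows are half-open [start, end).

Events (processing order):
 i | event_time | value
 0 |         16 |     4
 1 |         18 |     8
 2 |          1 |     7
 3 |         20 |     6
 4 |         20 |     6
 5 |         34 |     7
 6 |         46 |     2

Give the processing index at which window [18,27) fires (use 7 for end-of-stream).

i=0 t=16 v=4: → [9,18); WM=15
i=1 t=18 v=8: → [18,27); WM=17
i=2 t=1 v=7: DROP (t<17-0); WM=17
i=3 t=20 v=6: → [18,27); WM=19; [9,18) fires=4
i=4 t=20 v=6: → [18,27); WM=19
i=5 t=34 v=7: → [27,36); WM=33; [18,27) fires=8
i=6 t=46 v=2: → [45,54); WM=45; [27,36) fires=7

5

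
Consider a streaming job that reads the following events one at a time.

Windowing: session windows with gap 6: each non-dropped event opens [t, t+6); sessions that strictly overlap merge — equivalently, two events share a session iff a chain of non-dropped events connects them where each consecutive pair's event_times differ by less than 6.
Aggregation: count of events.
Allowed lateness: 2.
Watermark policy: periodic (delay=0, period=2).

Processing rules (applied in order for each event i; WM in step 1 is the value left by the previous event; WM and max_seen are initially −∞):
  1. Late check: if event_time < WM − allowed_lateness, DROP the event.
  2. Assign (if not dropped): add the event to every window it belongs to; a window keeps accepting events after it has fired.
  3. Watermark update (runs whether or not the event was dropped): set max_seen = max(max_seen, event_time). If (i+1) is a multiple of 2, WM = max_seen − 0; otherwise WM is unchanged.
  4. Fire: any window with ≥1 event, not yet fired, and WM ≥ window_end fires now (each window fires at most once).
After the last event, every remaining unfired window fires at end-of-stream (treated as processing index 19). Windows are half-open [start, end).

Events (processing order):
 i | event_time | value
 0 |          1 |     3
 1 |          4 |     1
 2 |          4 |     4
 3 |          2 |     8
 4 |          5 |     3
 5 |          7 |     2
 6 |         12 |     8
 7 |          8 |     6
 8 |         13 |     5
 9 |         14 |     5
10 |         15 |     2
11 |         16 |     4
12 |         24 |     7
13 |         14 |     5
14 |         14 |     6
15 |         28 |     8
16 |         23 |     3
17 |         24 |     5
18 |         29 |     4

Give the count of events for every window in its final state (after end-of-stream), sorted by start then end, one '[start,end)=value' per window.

[1,22)=13 [24,35)=3

i=0 t=1 v=3: → [1,7); WM=−∞
i=1 t=4 v=1: → [1,10); WM=4
i=2 t=4 v=4: → [1,10); WM=4
i=3 t=2 v=8: → [1,10); WM=4
i=4 t=5 v=3: → [1,11); WM=4
i=5 t=7 v=2: → [1,13); WM=7
i=6 t=12 v=8: → [1,18); WM=7
i=7 t=8 v=6: → [1,18); WM=12
i=8 t=13 v=5: → [1,19); WM=12
i=9 t=14 v=5: → [1,20); WM=14
i=10 t=15 v=2: → [1,21); WM=14
i=11 t=16 v=4: → [1,22); WM=16
i=12 t=24 v=7: → [24,30); WM=16
i=13 t=14 v=5: → [1,22); WM=24
i=14 t=14 v=6: DROP (t<24-2); WM=24
i=15 t=28 v=8: → [24,34); WM=28
i=16 t=23 v=3: DROP (t<28-2); WM=28
i=17 t=24 v=5: DROP (t<28-2); WM=28
i=18 t=29 v=4: → [24,35); WM=28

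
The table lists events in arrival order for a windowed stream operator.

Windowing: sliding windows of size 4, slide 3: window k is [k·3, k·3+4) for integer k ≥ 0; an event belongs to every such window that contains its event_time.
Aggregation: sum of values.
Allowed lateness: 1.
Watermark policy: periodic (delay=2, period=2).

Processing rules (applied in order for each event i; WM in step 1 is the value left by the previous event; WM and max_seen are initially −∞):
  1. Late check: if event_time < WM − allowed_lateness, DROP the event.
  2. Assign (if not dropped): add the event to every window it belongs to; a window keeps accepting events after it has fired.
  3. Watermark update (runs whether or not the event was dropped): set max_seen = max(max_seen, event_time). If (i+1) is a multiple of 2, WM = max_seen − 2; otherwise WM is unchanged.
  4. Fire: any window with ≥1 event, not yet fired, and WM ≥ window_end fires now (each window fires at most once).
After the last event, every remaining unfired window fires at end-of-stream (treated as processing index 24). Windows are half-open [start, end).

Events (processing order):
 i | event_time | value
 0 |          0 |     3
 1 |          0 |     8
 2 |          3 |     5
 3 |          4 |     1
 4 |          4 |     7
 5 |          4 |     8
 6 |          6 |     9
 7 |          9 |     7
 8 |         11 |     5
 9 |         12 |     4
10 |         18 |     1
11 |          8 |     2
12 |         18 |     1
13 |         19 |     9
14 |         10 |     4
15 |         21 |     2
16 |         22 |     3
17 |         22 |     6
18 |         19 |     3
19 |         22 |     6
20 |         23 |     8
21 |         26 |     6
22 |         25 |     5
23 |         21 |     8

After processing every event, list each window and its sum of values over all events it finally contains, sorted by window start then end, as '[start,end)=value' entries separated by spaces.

i=0 t=0 v=3: → [0,4); WM=−∞
i=1 t=0 v=8: → [0,4); WM=-2
i=2 t=3 v=5: → [3,7),[0,4); WM=-2
i=3 t=4 v=1: → [3,7); WM=2
i=4 t=4 v=7: → [3,7); WM=2
i=5 t=4 v=8: → [3,7); WM=2
i=6 t=6 v=9: → [6,10),[3,7); WM=2
i=7 t=9 v=7: → [9,13),[6,10); WM=7; [0,4) fires=16 [3,7) fires=30
i=8 t=11 v=5: → [9,13); WM=7
i=9 t=12 v=4: → [12,16),[9,13); WM=10; [6,10) fires=16
i=10 t=18 v=1: → [18,22),[15,19); WM=10
i=11 t=8 v=2: DROP (t<10-1); WM=16; [9,13) fires=16 [12,16) fires=4
i=12 t=18 v=1: → [18,22),[15,19); WM=16
i=13 t=19 v=9: → [18,22); WM=17
i=14 t=10 v=4: DROP (t<17-1); WM=17
i=15 t=21 v=2: → [21,25),[18,22); WM=19; [15,19) fires=2
i=16 t=22 v=3: → [21,25); WM=19
i=17 t=22 v=6: → [21,25); WM=20
i=18 t=19 v=3: → [18,22); WM=20
i=19 t=22 v=6: → [21,25); WM=20
i=20 t=23 v=8: → [21,25); WM=20
i=21 t=26 v=6: → [24,28); WM=24; [18,22) fires=16
i=22 t=25 v=5: → [24,28); WM=24
i=23 t=21 v=8: DROP (t<24-1); WM=24

[0,4)=16 [3,7)=30 [6,10)=16 [9,13)=16 [12,16)=4 [15,19)=2 [18,22)=16 [21,25)=25 [24,28)=11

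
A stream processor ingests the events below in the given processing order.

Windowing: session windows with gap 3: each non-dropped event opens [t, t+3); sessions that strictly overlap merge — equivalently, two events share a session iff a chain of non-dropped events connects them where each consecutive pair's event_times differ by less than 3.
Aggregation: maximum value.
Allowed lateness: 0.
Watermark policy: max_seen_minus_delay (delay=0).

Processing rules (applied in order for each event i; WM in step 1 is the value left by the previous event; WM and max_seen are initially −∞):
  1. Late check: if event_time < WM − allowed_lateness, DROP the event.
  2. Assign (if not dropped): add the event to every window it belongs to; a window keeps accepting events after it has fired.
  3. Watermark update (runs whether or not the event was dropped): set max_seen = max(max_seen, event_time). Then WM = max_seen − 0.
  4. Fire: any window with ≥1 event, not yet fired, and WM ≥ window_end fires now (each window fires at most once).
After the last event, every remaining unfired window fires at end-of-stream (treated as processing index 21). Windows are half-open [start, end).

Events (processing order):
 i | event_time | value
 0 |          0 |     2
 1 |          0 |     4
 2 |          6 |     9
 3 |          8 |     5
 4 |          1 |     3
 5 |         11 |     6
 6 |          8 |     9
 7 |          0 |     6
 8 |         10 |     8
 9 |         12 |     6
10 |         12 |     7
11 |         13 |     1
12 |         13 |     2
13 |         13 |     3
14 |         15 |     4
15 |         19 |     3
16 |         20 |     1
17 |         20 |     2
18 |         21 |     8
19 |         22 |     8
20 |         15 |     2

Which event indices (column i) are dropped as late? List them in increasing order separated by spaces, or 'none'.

i=0 t=0 v=2: → [0,3); WM=0
i=1 t=0 v=4: → [0,3); WM=0
i=2 t=6 v=9: → [6,9); WM=6
i=3 t=8 v=5: → [6,11); WM=8
i=4 t=1 v=3: DROP (t<8-0); WM=8
i=5 t=11 v=6: → [11,14); WM=11
i=6 t=8 v=9: DROP (t<11-0); WM=11
i=7 t=0 v=6: DROP (t<11-0); WM=11
i=8 t=10 v=8: DROP (t<11-0); WM=11
i=9 t=12 v=6: → [11,15); WM=12
i=10 t=12 v=7: → [11,15); WM=12
i=11 t=13 v=1: → [11,16); WM=13
i=12 t=13 v=2: → [11,16); WM=13
i=13 t=13 v=3: → [11,16); WM=13
i=14 t=15 v=4: → [11,18); WM=15
i=15 t=19 v=3: → [19,22); WM=19
i=16 t=20 v=1: → [19,23); WM=20
i=17 t=20 v=2: → [19,23); WM=20
i=18 t=21 v=8: → [19,24); WM=21
i=19 t=22 v=8: → [19,25); WM=22
i=20 t=15 v=2: DROP (t<22-0); WM=22

4 6 7 8 20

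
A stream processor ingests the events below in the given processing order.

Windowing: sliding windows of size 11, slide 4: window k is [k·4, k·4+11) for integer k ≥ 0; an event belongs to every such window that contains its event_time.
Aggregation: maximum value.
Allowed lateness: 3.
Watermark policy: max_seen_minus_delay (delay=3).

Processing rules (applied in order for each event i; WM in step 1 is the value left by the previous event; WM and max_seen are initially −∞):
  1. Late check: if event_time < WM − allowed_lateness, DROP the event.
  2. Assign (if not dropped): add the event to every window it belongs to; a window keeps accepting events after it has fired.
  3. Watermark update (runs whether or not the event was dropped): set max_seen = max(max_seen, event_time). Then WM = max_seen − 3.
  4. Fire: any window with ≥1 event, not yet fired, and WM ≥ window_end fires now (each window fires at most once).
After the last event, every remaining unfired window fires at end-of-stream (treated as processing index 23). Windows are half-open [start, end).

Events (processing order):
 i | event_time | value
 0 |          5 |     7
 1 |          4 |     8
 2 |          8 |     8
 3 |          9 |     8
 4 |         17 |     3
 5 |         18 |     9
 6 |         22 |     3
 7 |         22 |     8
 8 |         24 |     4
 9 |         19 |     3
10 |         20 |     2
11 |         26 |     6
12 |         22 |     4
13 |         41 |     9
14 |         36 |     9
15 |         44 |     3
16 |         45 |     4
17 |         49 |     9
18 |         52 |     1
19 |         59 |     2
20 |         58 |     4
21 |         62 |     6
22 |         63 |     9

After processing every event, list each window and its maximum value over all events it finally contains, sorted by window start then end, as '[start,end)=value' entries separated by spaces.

[0,11)=8 [4,15)=8 [8,19)=9 [12,23)=9 [16,27)=9 [20,31)=8 [24,35)=6 [28,39)=9 [32,43)=9 [36,47)=9 [40,51)=9 [44,55)=9 [48,59)=9 [52,63)=6 [56,67)=9 [60,71)=9

i=0 t=5 v=7: → [4,15),[0,11); WM=2
i=1 t=4 v=8: → [4,15),[0,11); WM=2
i=2 t=8 v=8: → [8,19),[4,15),[0,11); WM=5
i=3 t=9 v=8: → [8,19),[4,15),[0,11); WM=6
i=4 t=17 v=3: → [16,27),[12,23),[8,19); WM=14; [0,11) fires=8
i=5 t=18 v=9: → [16,27),[12,23),[8,19); WM=15; [4,15) fires=8
i=6 t=22 v=3: → [20,31),[16,27),[12,23); WM=19; [8,19) fires=9
i=7 t=22 v=8: → [20,31),[16,27),[12,23); WM=19
i=8 t=24 v=4: → [24,35),[20,31),[16,27); WM=21
i=9 t=19 v=3: → [16,27),[12,23); WM=21
i=10 t=20 v=2: → [20,31),[16,27),[12,23); WM=21
i=11 t=26 v=6: → [24,35),[20,31),[16,27); WM=23; [12,23) fires=9
i=12 t=22 v=4: → [20,31),[16,27),[12,23); WM=23
i=13 t=41 v=9: → [40,51),[36,47),[32,43); WM=38; [16,27) fires=9 [20,31) fires=8 [24,35) fires=6
i=14 t=36 v=9: → [36,47),[32,43),[28,39); WM=38
i=15 t=44 v=3: → [44,55),[40,51),[36,47); WM=41; [28,39) fires=9
i=16 t=45 v=4: → [44,55),[40,51),[36,47); WM=42
i=17 t=49 v=9: → [48,59),[44,55),[40,51); WM=46; [32,43) fires=9
i=18 t=52 v=1: → [52,63),[48,59),[44,55); WM=49; [36,47) fires=9
i=19 t=59 v=2: → [56,67),[52,63); WM=56; [40,51) fires=9 [44,55) fires=9
i=20 t=58 v=4: → [56,67),[52,63),[48,59); WM=56
i=21 t=62 v=6: → [60,71),[56,67),[52,63); WM=59; [48,59) fires=9
i=22 t=63 v=9: → [60,71),[56,67); WM=60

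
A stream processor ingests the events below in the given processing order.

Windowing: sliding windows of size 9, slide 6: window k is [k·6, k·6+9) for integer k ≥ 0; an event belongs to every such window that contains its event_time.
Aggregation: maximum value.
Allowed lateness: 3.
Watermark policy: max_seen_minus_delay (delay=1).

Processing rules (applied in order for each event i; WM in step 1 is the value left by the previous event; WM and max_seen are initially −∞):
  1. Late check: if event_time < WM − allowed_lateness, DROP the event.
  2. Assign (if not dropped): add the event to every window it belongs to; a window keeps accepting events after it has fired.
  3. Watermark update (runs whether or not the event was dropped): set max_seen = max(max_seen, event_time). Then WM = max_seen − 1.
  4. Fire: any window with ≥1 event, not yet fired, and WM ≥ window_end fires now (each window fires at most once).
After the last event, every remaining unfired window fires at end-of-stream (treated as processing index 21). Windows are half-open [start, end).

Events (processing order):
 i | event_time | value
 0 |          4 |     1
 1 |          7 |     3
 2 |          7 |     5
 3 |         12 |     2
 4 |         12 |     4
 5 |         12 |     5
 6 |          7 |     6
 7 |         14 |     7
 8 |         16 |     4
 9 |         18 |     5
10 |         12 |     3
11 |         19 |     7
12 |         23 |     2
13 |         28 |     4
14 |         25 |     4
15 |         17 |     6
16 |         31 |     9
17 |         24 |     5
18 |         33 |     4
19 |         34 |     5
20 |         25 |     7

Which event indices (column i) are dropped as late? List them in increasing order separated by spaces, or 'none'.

i=0 t=4 v=1: → [0,9); WM=3
i=1 t=7 v=3: → [6,15),[0,9); WM=6
i=2 t=7 v=5: → [6,15),[0,9); WM=6
i=3 t=12 v=2: → [12,21),[6,15); WM=11; [0,9) fires=5
i=4 t=12 v=4: → [12,21),[6,15); WM=11
i=5 t=12 v=5: → [12,21),[6,15); WM=11
i=6 t=7 v=6: DROP (t<11-3); WM=11
i=7 t=14 v=7: → [12,21),[6,15); WM=13
i=8 t=16 v=4: → [12,21); WM=15; [6,15) fires=7
i=9 t=18 v=5: → [18,27),[12,21); WM=17
i=10 t=12 v=3: DROP (t<17-3); WM=17
i=11 t=19 v=7: → [18,27),[12,21); WM=18
i=12 t=23 v=2: → [18,27); WM=22; [12,21) fires=7
i=13 t=28 v=4: → [24,33); WM=27; [18,27) fires=7
i=14 t=25 v=4: → [24,33),[18,27); WM=27
i=15 t=17 v=6: DROP (t<27-3); WM=27
i=16 t=31 v=9: → [30,39),[24,33); WM=30
i=17 t=24 v=5: DROP (t<30-3); WM=30
i=18 t=33 v=4: → [30,39); WM=32
i=19 t=34 v=5: → [30,39); WM=33; [24,33) fires=9
i=20 t=25 v=7: DROP (t<33-3); WM=33

6 10 15 17 20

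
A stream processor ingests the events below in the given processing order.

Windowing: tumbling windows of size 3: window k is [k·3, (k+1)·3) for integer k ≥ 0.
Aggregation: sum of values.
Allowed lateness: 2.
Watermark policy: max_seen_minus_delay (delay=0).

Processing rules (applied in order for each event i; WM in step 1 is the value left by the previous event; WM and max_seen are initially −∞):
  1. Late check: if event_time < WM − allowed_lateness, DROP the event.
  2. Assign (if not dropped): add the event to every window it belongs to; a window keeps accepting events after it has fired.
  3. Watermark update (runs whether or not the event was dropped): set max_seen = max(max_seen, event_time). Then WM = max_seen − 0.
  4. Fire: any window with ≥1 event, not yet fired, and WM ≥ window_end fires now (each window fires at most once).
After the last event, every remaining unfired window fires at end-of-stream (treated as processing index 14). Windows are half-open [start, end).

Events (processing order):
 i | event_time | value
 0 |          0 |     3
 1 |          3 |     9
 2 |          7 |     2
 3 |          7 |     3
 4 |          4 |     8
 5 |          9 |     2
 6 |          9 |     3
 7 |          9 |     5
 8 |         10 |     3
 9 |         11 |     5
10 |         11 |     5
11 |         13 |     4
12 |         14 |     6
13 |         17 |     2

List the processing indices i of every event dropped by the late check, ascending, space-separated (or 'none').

4

i=0 t=0 v=3: → [0,3); WM=0
i=1 t=3 v=9: → [3,6); WM=3; [0,3) fires=3
i=2 t=7 v=2: → [6,9); WM=7; [3,6) fires=9
i=3 t=7 v=3: → [6,9); WM=7
i=4 t=4 v=8: DROP (t<7-2); WM=7
i=5 t=9 v=2: → [9,12); WM=9; [6,9) fires=5
i=6 t=9 v=3: → [9,12); WM=9
i=7 t=9 v=5: → [9,12); WM=9
i=8 t=10 v=3: → [9,12); WM=10
i=9 t=11 v=5: → [9,12); WM=11
i=10 t=11 v=5: → [9,12); WM=11
i=11 t=13 v=4: → [12,15); WM=13; [9,12) fires=23
i=12 t=14 v=6: → [12,15); WM=14
i=13 t=17 v=2: → [15,18); WM=17; [12,15) fires=10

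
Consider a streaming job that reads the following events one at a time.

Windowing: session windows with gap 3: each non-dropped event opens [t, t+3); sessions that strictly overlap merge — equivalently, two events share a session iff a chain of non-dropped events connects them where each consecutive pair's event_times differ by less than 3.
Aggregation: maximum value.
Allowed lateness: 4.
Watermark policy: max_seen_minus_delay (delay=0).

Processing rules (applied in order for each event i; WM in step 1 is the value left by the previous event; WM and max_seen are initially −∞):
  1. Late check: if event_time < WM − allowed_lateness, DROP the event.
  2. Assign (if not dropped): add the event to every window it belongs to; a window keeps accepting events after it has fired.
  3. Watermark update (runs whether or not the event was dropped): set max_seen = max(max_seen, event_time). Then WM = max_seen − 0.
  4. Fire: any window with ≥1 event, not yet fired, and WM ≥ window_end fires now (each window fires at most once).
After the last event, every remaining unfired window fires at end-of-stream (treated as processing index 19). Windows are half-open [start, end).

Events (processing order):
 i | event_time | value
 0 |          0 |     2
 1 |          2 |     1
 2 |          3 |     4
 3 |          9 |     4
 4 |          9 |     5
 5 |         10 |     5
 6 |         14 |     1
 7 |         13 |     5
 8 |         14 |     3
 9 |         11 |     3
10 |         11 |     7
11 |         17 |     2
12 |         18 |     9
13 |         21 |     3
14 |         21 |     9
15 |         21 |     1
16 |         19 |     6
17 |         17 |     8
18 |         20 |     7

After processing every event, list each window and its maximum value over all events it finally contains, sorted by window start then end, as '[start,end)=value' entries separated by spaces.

i=0 t=0 v=2: → [0,3); WM=0
i=1 t=2 v=1: → [0,5); WM=2
i=2 t=3 v=4: → [0,6); WM=3
i=3 t=9 v=4: → [9,12); WM=9
i=4 t=9 v=5: → [9,12); WM=9
i=5 t=10 v=5: → [9,13); WM=10
i=6 t=14 v=1: → [14,17); WM=14
i=7 t=13 v=5: → [13,17); WM=14
i=8 t=14 v=3: → [13,17); WM=14
i=9 t=11 v=3: → [9,17); WM=14
i=10 t=11 v=7: → [9,17); WM=14
i=11 t=17 v=2: → [17,20); WM=17
i=12 t=18 v=9: → [17,21); WM=18
i=13 t=21 v=3: → [21,24); WM=21
i=14 t=21 v=9: → [21,24); WM=21
i=15 t=21 v=1: → [21,24); WM=21
i=16 t=19 v=6: → [17,24); WM=21
i=17 t=17 v=8: → [17,24); WM=21
i=18 t=20 v=7: → [17,24); WM=21

[0,6)=4 [9,17)=7 [17,24)=9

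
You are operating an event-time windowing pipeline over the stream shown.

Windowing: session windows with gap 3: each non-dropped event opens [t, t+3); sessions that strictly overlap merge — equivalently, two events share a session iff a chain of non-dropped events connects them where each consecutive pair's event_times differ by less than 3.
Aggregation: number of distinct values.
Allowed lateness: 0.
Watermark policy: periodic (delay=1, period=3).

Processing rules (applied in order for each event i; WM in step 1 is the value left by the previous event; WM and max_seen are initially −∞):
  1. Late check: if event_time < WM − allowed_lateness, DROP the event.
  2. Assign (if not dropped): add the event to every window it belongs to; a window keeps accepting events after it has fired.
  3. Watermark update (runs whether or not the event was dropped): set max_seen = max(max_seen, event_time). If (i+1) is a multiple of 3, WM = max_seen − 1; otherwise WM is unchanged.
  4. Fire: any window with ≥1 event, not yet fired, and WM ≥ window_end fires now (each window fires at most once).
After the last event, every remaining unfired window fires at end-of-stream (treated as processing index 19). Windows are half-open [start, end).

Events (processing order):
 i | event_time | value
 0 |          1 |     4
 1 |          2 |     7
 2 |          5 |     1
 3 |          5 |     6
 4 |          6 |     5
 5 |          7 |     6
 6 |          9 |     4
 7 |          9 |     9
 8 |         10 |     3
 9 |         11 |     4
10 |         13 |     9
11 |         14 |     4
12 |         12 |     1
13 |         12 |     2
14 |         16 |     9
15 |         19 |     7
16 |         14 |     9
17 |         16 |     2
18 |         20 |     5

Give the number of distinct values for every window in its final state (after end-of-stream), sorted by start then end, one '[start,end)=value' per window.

i=0 t=1 v=4: → [1,4); WM=−∞
i=1 t=2 v=7: → [1,5); WM=−∞
i=2 t=5 v=1: → [5,8); WM=4
i=3 t=5 v=6: → [5,8); WM=4
i=4 t=6 v=5: → [5,9); WM=4
i=5 t=7 v=6: → [5,10); WM=6
i=6 t=9 v=4: → [5,12); WM=6
i=7 t=9 v=9: → [5,12); WM=6
i=8 t=10 v=3: → [5,13); WM=9
i=9 t=11 v=4: → [5,14); WM=9
i=10 t=13 v=9: → [5,16); WM=9
i=11 t=14 v=4: → [5,17); WM=13
i=12 t=12 v=1: DROP (t<13-0); WM=13
i=13 t=12 v=2: DROP (t<13-0); WM=13
i=14 t=16 v=9: → [5,19); WM=15
i=15 t=19 v=7: → [19,22); WM=15
i=16 t=14 v=9: DROP (t<15-0); WM=15
i=17 t=16 v=2: → [5,19); WM=18
i=18 t=20 v=5: → [19,23); WM=18

[1,5)=2 [5,19)=7 [19,23)=2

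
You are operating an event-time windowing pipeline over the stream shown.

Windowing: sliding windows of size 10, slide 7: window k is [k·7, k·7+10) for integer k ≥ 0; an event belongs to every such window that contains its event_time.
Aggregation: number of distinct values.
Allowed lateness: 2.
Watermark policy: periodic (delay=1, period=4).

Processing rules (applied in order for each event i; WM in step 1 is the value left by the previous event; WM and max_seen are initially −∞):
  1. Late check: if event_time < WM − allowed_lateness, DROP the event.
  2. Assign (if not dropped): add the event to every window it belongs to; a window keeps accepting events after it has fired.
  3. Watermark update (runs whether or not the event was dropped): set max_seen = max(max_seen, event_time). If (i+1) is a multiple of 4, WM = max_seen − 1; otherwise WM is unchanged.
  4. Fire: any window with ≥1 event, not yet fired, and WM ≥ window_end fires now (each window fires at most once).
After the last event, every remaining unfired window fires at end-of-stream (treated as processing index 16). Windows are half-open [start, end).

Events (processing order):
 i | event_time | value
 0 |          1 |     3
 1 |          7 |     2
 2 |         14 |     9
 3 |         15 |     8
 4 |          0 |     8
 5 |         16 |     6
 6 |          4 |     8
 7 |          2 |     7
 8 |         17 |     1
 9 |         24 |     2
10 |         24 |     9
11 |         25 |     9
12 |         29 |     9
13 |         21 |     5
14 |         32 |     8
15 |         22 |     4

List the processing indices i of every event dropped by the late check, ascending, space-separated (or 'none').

4 6 7 13

i=0 t=1 v=3: → [0,10); WM=−∞
i=1 t=7 v=2: → [7,17),[0,10); WM=−∞
i=2 t=14 v=9: → [14,24),[7,17); WM=−∞
i=3 t=15 v=8: → [14,24),[7,17); WM=14; [0,10) fires=2
i=4 t=0 v=8: DROP (t<14-2); WM=14
i=5 t=16 v=6: → [14,24),[7,17); WM=14
i=6 t=4 v=8: DROP (t<14-2); WM=14
i=7 t=2 v=7: DROP (t<14-2); WM=15
i=8 t=17 v=1: → [14,24); WM=15
i=9 t=24 v=2: → [21,31); WM=15
i=10 t=24 v=9: → [21,31); WM=15
i=11 t=25 v=9: → [21,31); WM=24; [7,17) fires=4 [14,24) fires=4
i=12 t=29 v=9: → [28,38),[21,31); WM=24
i=13 t=21 v=5: DROP (t<24-2); WM=24
i=14 t=32 v=8: → [28,38); WM=24
i=15 t=22 v=4: → [21,31),[14,24); WM=31; [21,31) fires=3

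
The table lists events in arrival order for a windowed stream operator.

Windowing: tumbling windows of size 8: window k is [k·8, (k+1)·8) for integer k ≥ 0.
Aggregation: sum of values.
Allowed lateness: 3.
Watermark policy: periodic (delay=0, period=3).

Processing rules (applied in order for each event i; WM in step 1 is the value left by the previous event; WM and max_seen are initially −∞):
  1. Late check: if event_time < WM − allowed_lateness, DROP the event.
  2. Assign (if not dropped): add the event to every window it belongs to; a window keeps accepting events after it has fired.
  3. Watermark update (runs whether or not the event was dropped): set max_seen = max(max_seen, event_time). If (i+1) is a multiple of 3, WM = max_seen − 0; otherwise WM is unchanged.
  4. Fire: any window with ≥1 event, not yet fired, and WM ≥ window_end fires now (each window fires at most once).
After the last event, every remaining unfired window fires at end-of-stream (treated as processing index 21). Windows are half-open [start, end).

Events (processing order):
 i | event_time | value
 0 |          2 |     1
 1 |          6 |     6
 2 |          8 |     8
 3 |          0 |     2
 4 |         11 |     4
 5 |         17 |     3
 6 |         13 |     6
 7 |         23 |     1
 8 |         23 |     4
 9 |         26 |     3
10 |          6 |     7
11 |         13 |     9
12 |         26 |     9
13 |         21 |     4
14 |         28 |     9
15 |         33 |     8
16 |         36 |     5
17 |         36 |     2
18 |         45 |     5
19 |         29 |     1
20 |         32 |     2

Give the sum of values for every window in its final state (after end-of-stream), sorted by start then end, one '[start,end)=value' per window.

i=0 t=2 v=1: → [0,8); WM=−∞
i=1 t=6 v=6: → [0,8); WM=−∞
i=2 t=8 v=8: → [8,16); WM=8; [0,8) fires=7
i=3 t=0 v=2: DROP (t<8-3); WM=8
i=4 t=11 v=4: → [8,16); WM=8
i=5 t=17 v=3: → [16,24); WM=17; [8,16) fires=12
i=6 t=13 v=6: DROP (t<17-3); WM=17
i=7 t=23 v=1: → [16,24); WM=17
i=8 t=23 v=4: → [16,24); WM=23
i=9 t=26 v=3: → [24,32); WM=23
i=10 t=6 v=7: DROP (t<23-3); WM=23
i=11 t=13 v=9: DROP (t<23-3); WM=26; [16,24) fires=8
i=12 t=26 v=9: → [24,32); WM=26
i=13 t=21 v=4: DROP (t<26-3); WM=26
i=14 t=28 v=9: → [24,32); WM=28
i=15 t=33 v=8: → [32,40); WM=28
i=16 t=36 v=5: → [32,40); WM=28
i=17 t=36 v=2: → [32,40); WM=36; [24,32) fires=21
i=18 t=45 v=5: → [40,48); WM=36
i=19 t=29 v=1: DROP (t<36-3); WM=36
i=20 t=32 v=2: DROP (t<36-3); WM=45; [32,40) fires=15

[0,8)=7 [8,16)=12 [16,24)=8 [24,32)=21 [32,40)=15 [40,48)=5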